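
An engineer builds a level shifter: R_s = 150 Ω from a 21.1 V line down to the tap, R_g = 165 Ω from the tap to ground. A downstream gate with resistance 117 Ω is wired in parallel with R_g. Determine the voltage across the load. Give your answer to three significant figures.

V_out ≈ 6.61 V

The load sits in parallel with R_g: R_g‖R_L = (165 × 117) / (165 + 117) = 68.46 Ω.
V_out = 21.1 × 68.46 / (150 + 68.46) = 21.1 × 68.46/218.5 = 6.61 V.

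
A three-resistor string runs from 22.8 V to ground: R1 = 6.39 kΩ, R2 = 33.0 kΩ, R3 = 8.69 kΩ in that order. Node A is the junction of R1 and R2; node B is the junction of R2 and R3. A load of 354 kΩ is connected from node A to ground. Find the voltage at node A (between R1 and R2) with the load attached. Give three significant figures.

Below node A the series string R2+R3 = 41.69 kΩ sits in parallel with the 354 kΩ load: 37.30 kΩ.
V_A = 22.8 × 37.30/(6.39 + 37.30) = 19.5 V.

V ≈ 19.5 V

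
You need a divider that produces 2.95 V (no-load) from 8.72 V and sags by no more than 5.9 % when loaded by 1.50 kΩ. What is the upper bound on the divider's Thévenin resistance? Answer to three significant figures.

Loading drop = R_th/(R_th + R_L) ≤ 0.0590, so R_th ≤ R_L · ε/(1−ε) = 1.50 kΩ × 0.0590/0.9410 = 94.0 Ω.
(Any R1, R2 with R2/(R1+R2) = 0.338 and R1‖R2 ≤ 94.0 Ω will meet the spec.)

R_th ≤ 94.0 Ω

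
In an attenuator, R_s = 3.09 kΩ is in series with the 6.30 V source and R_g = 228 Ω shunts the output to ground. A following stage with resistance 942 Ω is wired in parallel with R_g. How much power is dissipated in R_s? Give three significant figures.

Total resistance from the source is R_s + (R_g‖R_L) = 3274 Ω, so I = 6.30/3274 Ω = 1.925 mA.
P = I²·R_s = (1.925 mA)² × 3.09 kΩ = 11.4 mW.

P ≈ 11.4 mW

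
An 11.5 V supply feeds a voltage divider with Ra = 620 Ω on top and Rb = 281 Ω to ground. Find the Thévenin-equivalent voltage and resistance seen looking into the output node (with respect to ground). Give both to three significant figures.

V_th = 3.59 V, R_th = 193 Ω

V_th is the open-circuit tap voltage: 11.5 × 281/(620 + 281) = 3.59 V.
With the supply zeroed, Ra and Rb appear in parallel from the tap: R_th = Ra‖Rb = (620 × 281)/901.0 = 193 Ω.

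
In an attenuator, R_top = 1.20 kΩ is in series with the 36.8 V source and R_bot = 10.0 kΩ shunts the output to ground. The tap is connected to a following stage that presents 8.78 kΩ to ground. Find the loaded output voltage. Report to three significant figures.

The load sits in parallel with R_bot: R_bot‖R_L = (10.0 × 8.78) / (10.0 + 8.78) = 4.675 kΩ.
V_out = 36.8 × 4.675 / (1.20 + 4.675) = 36.8 × 4.675/5.875 = 29.3 V.

V_out ≈ 29.3 V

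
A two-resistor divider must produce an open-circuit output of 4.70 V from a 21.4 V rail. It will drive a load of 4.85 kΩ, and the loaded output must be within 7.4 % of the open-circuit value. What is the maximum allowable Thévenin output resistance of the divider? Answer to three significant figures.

Loading drop = R_th/(R_th + R_L) ≤ 0.0740, so R_th ≤ R_L · ε/(1−ε) = 4.85 kΩ × 0.0740/0.9260 = 388 Ω.
(Any R1, R2 with R2/(R1+R2) = 0.220 and R1‖R2 ≤ 388 Ω will meet the spec.)

R_th ≤ 388 Ω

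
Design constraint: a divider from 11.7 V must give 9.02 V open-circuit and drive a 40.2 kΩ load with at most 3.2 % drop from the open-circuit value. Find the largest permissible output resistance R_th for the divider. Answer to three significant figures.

Loading drop = R_th/(R_th + R_L) ≤ 0.0320, so R_th ≤ R_L · ε/(1−ε) = 40.2 kΩ × 0.0320/0.9680 = 1.33 kΩ.

R_th ≤ 1.33 kΩ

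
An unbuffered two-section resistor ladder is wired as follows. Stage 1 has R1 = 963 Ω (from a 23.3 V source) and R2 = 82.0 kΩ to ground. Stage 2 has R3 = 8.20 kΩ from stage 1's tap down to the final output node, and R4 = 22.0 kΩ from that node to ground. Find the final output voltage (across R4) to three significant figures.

Stage 2 presents R3+R4 = 30200 Ω as a load on stage 1's tap.
Stage 1's lower leg becomes R2‖(R3+R4) = 22070 Ω, so V_mid = 23.3 × 22070/23030 = 22.33 V.
Stage 2 is itself unloaded: V_out = V_mid × R4/(R3+R4) = 22.33 × 22000/30200 = 16.3 V.

V_out ≈ 16.3 V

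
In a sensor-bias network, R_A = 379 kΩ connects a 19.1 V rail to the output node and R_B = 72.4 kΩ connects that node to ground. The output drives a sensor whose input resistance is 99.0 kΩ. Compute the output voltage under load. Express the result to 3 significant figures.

The load sits in parallel with R_B: R_B‖R_L = (72.4 × 99.0) / (72.4 + 99.0) = 41.82 kΩ.
V_out = 19.1 × 41.82 / (379 + 41.82) = 19.1 × 41.82/420.8 = 1.90 V.

V_out ≈ 1.90 V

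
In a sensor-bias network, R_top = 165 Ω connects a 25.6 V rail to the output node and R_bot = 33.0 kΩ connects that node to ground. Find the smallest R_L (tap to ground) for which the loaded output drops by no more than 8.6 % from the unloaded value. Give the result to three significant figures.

Output resistance R_th = R_top‖R_bot = (165 × 33000)/33160 = 164.2 Ω.
The fractional drop is R_th/(R_th + R_L); requiring this ≤ 0.0860 gives R_L ≥ R_th(1/0.0860 − 1) = 164.2 × 10.63 = 1.74 kΩ.

R_L(min) ≈ 1.74 kΩ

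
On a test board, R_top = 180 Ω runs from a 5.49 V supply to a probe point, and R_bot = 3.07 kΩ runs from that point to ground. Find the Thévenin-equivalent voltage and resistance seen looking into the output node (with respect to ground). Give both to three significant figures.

V_th = 5.19 V, R_th = 170 Ω

V_th is the open-circuit tap voltage: 5.49 × 3070/(180 + 3070) = 5.19 V.
With the supply zeroed, R_top and R_bot appear in parallel from the tap: R_th = R_top‖R_bot = (180 × 3070)/3250 = 170 Ω.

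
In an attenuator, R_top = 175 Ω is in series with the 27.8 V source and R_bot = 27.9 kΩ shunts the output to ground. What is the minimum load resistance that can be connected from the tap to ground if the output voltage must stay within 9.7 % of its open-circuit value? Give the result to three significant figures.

Output resistance R_th = R_top‖R_bot = (175 × 27900)/28080 = 173.9 Ω.
The fractional drop is R_th/(R_th + R_L); requiring this ≤ 0.0970 gives R_L ≥ R_th(1/0.0970 − 1) = 173.9 × 9.309 = 1.62 kΩ.

R_L(min) ≈ 1.62 kΩ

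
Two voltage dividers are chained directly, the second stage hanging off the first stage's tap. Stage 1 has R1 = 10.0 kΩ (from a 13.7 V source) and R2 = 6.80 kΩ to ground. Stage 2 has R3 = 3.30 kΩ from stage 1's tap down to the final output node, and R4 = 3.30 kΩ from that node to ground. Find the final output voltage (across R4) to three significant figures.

Stage 2 presents R3+R4 = 6.600 kΩ as a load on stage 1's tap.
Stage 1's lower leg becomes R2‖(R3+R4) = 3.349 kΩ, so V_mid = 13.7 × 3.349/13.35 = 3.437 V.
Stage 2 is itself unloaded: V_out = V_mid × R4/(R3+R4) = 3.437 × 3.30/6.600 = 1.72 V.

V_out ≈ 1.72 V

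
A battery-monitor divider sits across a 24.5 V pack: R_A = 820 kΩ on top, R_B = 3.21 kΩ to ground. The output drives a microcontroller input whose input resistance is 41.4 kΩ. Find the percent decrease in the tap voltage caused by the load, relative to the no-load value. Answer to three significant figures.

7.17 %

The divider's output (Thévenin) resistance is R_A‖R_B = 3.197 kΩ.
Fractional drop under load = R_th/(R_th + R_L) = 3.197 / (3.197 + 41.4) = 0.07170.
So the output falls by 7.17 %.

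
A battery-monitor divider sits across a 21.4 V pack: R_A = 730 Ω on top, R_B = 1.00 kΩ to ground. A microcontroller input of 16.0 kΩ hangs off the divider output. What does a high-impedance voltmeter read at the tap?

The load sits in parallel with R_B: R_B‖R_L = (1000 × 16000) / (1000 + 16000) = 941.2 Ω.
V_out = 21.4 × 941.2 / (730 + 941.2) = 21.4 × 941.2/1671 = 12.1 V.

V_out ≈ 12.1 V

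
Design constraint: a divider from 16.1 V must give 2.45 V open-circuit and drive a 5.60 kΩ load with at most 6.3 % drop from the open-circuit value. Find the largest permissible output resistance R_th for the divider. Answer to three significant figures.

R_th ≤ 377 Ω

Loading drop = R_th/(R_th + R_L) ≤ 0.0630, so R_th ≤ R_L · ε/(1−ε) = 5.60 kΩ × 0.0630/0.9370 = 377 Ω.
(Any R1, R2 with R2/(R1+R2) = 0.152 and R1‖R2 ≤ 377 Ω will meet the spec.)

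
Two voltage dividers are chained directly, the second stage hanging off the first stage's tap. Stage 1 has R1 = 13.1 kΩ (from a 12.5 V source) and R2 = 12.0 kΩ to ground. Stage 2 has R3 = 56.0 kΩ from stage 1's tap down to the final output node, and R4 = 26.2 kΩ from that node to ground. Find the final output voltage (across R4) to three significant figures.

V_out ≈ 1.77 V

Stage 2 presents R3+R4 = 82.20 kΩ as a load on stage 1's tap.
Stage 1's lower leg becomes R2‖(R3+R4) = 10.47 kΩ, so V_mid = 12.5 × 10.47/23.57 = 5.553 V.
Stage 2 is itself unloaded: V_out = V_mid × R4/(R3+R4) = 5.553 × 26.2/82.20 = 1.77 V.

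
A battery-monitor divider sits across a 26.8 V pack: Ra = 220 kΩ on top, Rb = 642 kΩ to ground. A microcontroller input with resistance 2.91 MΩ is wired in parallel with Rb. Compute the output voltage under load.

The load sits in parallel with Rb: Rb‖R_L = (642 × 2910) / (642 + 2910) = 526.0 kΩ.
V_out = 26.8 × 526.0 / (220 + 526.0) = 26.8 × 526.0/746.0 = 18.9 V.

V_out ≈ 18.9 V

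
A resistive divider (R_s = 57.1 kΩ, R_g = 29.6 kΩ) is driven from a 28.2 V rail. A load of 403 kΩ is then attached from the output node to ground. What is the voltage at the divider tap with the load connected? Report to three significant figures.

V_out ≈ 9.18 V

The load sits in parallel with R_g: R_g‖R_L = (29.6 × 403) / (29.6 + 403) = 27.57 kΩ.
V_out = 28.2 × 27.57 / (57.1 + 27.57) = 28.2 × 27.57/84.67 = 9.18 V.
(Unloaded it would have been 9.63 V.)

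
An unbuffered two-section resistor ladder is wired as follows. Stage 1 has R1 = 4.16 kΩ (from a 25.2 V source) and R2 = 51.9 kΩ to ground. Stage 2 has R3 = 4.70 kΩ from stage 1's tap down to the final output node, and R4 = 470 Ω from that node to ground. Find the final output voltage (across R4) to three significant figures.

V_out ≈ 1.22 V

Stage 2 presents R3+R4 = 5170 Ω as a load on stage 1's tap.
Stage 1's lower leg becomes R2‖(R3+R4) = 4702 Ω, so V_mid = 25.2 × 4702/8862 = 13.37 V.
Stage 2 is itself unloaded: V_out = V_mid × R4/(R3+R4) = 13.37 × 470/5170 = 1.22 V.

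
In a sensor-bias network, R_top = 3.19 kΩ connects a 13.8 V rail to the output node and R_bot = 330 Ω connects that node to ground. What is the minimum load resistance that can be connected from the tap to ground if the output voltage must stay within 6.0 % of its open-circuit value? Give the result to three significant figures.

Output resistance R_th = R_top‖R_bot = (3190 × 330)/3520 = 299.1 Ω.
The fractional drop is R_th/(R_th + R_L); requiring this ≤ 0.0600 gives R_L ≥ R_th(1/0.0600 − 1) = 299.1 × 15.67 = 4.69 kΩ.

R_L(min) ≈ 4.69 kΩ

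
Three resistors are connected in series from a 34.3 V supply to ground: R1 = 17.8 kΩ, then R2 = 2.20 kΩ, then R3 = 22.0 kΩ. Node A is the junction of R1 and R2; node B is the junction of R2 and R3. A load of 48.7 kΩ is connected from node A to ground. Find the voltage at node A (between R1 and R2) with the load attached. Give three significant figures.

Below node A the series string R2+R3 = 24.20 kΩ sits in parallel with the 48.7 kΩ load: 16.17 kΩ.
V_A = 34.3 × 16.17/(17.8 + 16.17) = 16.3 V.

V ≈ 16.3 V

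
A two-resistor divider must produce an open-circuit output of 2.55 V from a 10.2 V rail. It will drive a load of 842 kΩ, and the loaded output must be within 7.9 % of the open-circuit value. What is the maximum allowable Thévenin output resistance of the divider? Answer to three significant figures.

R_th ≤ 72.2 kΩ

Loading drop = R_th/(R_th + R_L) ≤ 0.0790, so R_th ≤ R_L · ε/(1−ε) = 842 kΩ × 0.0790/0.9210 = 72.2 kΩ.
(Any R1, R2 with R2/(R1+R2) = 0.250 and R1‖R2 ≤ 72.2 kΩ will meet the spec.)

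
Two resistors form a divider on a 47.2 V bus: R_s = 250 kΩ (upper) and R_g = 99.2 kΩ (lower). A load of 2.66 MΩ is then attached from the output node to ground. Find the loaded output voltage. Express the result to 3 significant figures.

The load sits in parallel with R_g: R_g‖R_L = (99.2 × 2660) / (99.2 + 2660) = 95.63 kΩ.
V_out = 47.2 × 95.63 / (250 + 95.63) = 47.2 × 95.63/345.6 = 13.1 V.

V_out ≈ 13.1 V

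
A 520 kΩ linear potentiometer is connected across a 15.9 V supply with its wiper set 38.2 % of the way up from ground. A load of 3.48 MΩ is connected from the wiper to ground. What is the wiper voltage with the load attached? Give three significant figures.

V ≈ 5.87 V

The wiper splits the pot into (1−α)R = 321.4 kΩ above and αR = 198.6 kΩ below.
Lower section ‖ load = 187.9 kΩ.
V_wiper = 15.9 × 187.9/(321.4 + 187.9) = 5.87 V.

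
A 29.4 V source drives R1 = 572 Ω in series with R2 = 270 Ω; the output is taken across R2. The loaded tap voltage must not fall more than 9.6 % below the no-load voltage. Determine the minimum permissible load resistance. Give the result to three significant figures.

Output resistance R_th = R1‖R2 = (572 × 270)/842.0 = 183.4 Ω.
The fractional drop is R_th/(R_th + R_L); requiring this ≤ 0.0960 gives R_L ≥ R_th(1/0.0960 − 1) = 183.4 × 9.417 = 1.73 kΩ.

R_L(min) ≈ 1.73 kΩ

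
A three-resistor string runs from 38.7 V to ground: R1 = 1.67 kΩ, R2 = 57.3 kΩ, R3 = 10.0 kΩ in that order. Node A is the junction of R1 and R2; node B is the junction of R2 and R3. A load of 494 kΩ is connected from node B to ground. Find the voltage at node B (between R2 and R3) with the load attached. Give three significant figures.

V ≈ 5.52 V

At node B, R3 is in parallel with the load: R3‖R_L = 9.802 kΩ.
Below node A the resistance is R2 + (R3‖R_L) = 67.10 kΩ, so V_A = 38.7 × 67.10/68.77 = 37.76 V.
Then V_B = V_A × (R3‖R_L)/(R2 + R3‖R_L) = 37.76 × 9.802/67.10 = 5.52 V.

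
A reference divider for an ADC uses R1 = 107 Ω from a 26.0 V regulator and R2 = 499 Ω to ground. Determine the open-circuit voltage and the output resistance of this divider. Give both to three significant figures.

V_th = 21.4 V, R_th = 88.1 Ω

V_th is the open-circuit tap voltage: 26.0 × 499/(107 + 499) = 21.4 V.
With the supply zeroed, R1 and R2 appear in parallel from the tap: R_th = R1‖R2 = (107 × 499)/606.0 = 88.1 Ω.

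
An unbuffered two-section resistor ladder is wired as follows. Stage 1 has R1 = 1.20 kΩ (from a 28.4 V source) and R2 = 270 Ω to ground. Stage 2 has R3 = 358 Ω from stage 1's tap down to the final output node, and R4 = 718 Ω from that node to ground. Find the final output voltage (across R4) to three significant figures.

V_out ≈ 2.89 V

Stage 2 presents R3+R4 = 1076 Ω as a load on stage 1's tap.
Stage 1's lower leg becomes R2‖(R3+R4) = 215.8 Ω, so V_mid = 28.4 × 215.8/1416 = 4.329 V.
Stage 2 is itself unloaded: V_out = V_mid × R4/(R3+R4) = 4.329 × 718/1076 = 2.89 V.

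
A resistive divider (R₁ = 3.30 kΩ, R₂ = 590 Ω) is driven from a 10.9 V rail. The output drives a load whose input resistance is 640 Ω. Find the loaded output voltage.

The load sits in parallel with R₂: R₂‖R_L = (590 × 640) / (590 + 640) = 307.0 Ω.
V_out = 10.9 × 307.0 / (3300 + 307.0) = 10.9 × 307.0/3607 = 0.928 V.

V_out ≈ 0.928 V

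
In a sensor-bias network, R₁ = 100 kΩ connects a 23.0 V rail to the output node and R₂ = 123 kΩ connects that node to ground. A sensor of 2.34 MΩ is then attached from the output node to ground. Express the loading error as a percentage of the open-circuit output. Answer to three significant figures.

The divider's output (Thévenin) resistance is R₁‖R₂ = 55.16 kΩ.
Fractional drop under load = R_th/(R_th + R_L) = 55.16 / (55.16 + 2340) = 0.02303.
So the output falls by 2.30 %.

2.30 %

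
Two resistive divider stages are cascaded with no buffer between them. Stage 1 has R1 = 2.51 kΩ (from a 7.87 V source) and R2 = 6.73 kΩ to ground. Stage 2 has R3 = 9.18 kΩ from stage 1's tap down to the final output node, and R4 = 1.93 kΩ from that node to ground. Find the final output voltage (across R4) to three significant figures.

Stage 2 presents R3+R4 = 11.11 kΩ as a load on stage 1's tap.
Stage 1's lower leg becomes R2‖(R3+R4) = 4.191 kΩ, so V_mid = 7.87 × 4.191/6.701 = 4.922 V.
Stage 2 is itself unloaded: V_out = V_mid × R4/(R3+R4) = 4.922 × 1.93/11.11 = 0.855 V.

V_out ≈ 0.855 V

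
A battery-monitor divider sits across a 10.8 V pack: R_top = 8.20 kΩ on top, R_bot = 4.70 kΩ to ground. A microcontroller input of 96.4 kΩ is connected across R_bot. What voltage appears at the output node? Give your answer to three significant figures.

The load sits in parallel with R_bot: R_bot‖R_L = (4.70 × 96.4) / (4.70 + 96.4) = 4.482 kΩ.
V_out = 10.8 × 4.482 / (8.20 + 4.482) = 10.8 × 4.482/12.68 = 3.82 V.

V_out ≈ 3.82 V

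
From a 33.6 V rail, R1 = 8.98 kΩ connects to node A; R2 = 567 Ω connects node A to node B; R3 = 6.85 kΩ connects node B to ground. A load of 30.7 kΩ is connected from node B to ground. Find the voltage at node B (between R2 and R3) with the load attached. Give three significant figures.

At node B, R3 is in parallel with the load: R3‖R_L = 5600 Ω.
Below node A the resistance is R2 + (R3‖R_L) = 6167 Ω, so V_A = 33.6 × 6167/15150 = 13.68 V.
Then V_B = V_A × (R3‖R_L)/(R2 + R3‖R_L) = 13.68 × 5600/6167 = 12.4 V.

V ≈ 12.4 V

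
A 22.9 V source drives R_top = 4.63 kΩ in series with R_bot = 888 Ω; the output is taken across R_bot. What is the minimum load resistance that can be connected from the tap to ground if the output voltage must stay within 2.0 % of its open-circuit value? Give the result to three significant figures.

Output resistance R_th = R_top‖R_bot = (4630 × 888)/5518 = 745.1 Ω.
The fractional drop is R_th/(R_th + R_L); requiring this ≤ 0.0200 gives R_L ≥ R_th(1/0.0200 − 1) = 745.1 × 49.00 = 36.5 kΩ.

R_L(min) ≈ 36.5 kΩ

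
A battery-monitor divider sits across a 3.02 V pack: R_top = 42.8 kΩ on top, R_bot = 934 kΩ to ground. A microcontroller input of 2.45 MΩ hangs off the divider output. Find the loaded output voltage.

V_out ≈ 2.84 V

The load sits in parallel with R_bot: R_bot‖R_L = (934 × 2450) / (934 + 2450) = 676.2 kΩ.
V_out = 3.02 × 676.2 / (42.8 + 676.2) = 3.02 × 676.2/719.0 = 2.84 V.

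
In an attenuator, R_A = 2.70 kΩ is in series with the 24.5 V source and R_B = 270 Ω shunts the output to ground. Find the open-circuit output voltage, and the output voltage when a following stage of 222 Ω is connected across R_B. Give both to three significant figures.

Unloaded: 2.23 V; loaded: 1.06 V

Open-circuit: V = 24.5 × 270/(2700 + 270) = 2.23 V.
With the load, R_B becomes R_B‖R_L = 121.8 Ω, so V = 24.5 × 121.8/2822 = 1.06 V.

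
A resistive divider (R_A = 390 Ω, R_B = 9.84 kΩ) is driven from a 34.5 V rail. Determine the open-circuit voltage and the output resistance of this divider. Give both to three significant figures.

V_th is the open-circuit tap voltage: 34.5 × 9840/(390 + 9840) = 33.2 V.
With the supply zeroed, R_A and R_B appear in parallel from the tap: R_th = R_A‖R_B = (390 × 9840)/10230 = 375 Ω.

V_th = 33.2 V, R_th = 375 Ω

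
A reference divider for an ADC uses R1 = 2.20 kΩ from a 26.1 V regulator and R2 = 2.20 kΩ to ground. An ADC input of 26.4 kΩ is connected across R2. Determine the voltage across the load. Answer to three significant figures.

V_out ≈ 12.5 V

The load sits in parallel with R2: R2‖R_L = (2.20 × 26.4) / (2.20 + 26.4) = 2.031 kΩ.
V_out = 26.1 × 2.031 / (2.20 + 2.031) = 26.1 × 2.031/4.231 = 12.5 V.
(Unloaded it would have been 13.1 V.)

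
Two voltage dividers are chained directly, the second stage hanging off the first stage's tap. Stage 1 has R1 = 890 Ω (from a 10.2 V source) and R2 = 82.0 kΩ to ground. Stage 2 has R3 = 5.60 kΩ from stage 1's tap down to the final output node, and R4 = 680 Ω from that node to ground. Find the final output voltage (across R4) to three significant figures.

V_out ≈ 0.958 V

Stage 2 presents R3+R4 = 6280 Ω as a load on stage 1's tap.
Stage 1's lower leg becomes R2‖(R3+R4) = 5833 Ω, so V_mid = 10.2 × 5833/6723 = 8.850 V.
Stage 2 is itself unloaded: V_out = V_mid × R4/(R3+R4) = 8.850 × 680/6280 = 0.958 V.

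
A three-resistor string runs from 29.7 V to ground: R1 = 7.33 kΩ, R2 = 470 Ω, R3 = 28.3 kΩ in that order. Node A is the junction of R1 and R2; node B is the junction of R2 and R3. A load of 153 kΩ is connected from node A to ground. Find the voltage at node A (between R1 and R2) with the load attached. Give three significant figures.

Below node A the series string R2+R3 = 28770 Ω sits in parallel with the 153000 Ω load: 24220 Ω.
V_A = 29.7 × 24220/(7330 + 24220) = 22.8 V.

V ≈ 22.8 V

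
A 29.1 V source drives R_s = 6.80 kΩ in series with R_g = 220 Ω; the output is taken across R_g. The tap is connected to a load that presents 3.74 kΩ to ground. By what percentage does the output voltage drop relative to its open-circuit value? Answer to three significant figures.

The divider's output (Thévenin) resistance is R_s‖R_g = 213.1 Ω.
Fractional drop under load = R_th/(R_th + R_L) = 213.1 / (213.1 + 3740) = 0.05391.
So the output falls by 5.39 %.

5.39 %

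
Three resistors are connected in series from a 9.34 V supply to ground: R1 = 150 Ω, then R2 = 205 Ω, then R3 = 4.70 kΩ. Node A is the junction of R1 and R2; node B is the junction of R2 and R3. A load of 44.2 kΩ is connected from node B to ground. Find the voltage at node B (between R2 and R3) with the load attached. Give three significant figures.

At node B, R3 is in parallel with the load: R3‖R_L = 4248 Ω.
Below node A the resistance is R2 + (R3‖R_L) = 4453 Ω, so V_A = 9.34 × 4453/4603 = 9.036 V.
Then V_B = V_A × (R3‖R_L)/(R2 + R3‖R_L) = 9.036 × 4248/4453 = 8.62 V.

V ≈ 8.62 V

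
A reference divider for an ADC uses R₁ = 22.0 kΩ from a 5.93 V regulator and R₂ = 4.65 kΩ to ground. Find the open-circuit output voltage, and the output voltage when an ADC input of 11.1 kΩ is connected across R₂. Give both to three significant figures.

Unloaded: 1.03 V; loaded: 0.769 V

Open-circuit: V = 5.93 × 4.65/(22.0 + 4.65) = 1.03 V.
With the load, R₂ becomes R₂‖R_L = 3.277 kΩ, so V = 5.93 × 3.277/25.28 = 0.769 V.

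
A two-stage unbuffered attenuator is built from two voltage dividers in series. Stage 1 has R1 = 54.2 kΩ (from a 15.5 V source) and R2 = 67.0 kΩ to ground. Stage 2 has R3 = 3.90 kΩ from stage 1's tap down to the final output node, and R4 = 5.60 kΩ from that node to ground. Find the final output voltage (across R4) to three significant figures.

V_out ≈ 1.22 V

Stage 2 presents R3+R4 = 9.500 kΩ as a load on stage 1's tap.
Stage 1's lower leg becomes R2‖(R3+R4) = 8.320 kΩ, so V_mid = 15.5 × 8.320/62.52 = 2.063 V.
Stage 2 is itself unloaded: V_out = V_mid × R4/(R3+R4) = 2.063 × 5.60/9.500 = 1.22 V.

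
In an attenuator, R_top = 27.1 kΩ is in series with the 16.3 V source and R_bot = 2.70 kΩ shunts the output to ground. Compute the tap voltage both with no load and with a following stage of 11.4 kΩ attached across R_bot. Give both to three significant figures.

Unloaded: 1.48 V; loaded: 1.22 V

Open-circuit: V = 16.3 × 2.70/(27.1 + 2.70) = 1.48 V.
With the load, R_bot becomes R_bot‖R_L = 2.183 kΩ, so V = 16.3 × 2.183/29.28 = 1.22 V.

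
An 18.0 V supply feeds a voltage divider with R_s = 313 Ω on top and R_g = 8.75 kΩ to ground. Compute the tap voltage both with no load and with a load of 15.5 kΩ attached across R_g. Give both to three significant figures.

Open-circuit: V = 18.0 × 8750/(313 + 8750) = 17.4 V.
With the load, R_g becomes R_g‖R_L = 5593 Ω, so V = 18.0 × 5593/5906 = 17.0 V.

Unloaded: 17.4 V; loaded: 17.0 V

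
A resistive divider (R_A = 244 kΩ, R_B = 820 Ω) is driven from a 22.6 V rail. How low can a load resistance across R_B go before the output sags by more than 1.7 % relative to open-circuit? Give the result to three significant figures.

Output resistance R_th = R_A‖R_B = (244000 × 820)/244800 = 817.3 Ω.
The fractional drop is R_th/(R_th + R_L); requiring this ≤ 0.0170 gives R_L ≥ R_th(1/0.0170 − 1) = 817.3 × 57.82 = 47.3 kΩ.

R_L(min) ≈ 47.3 kΩ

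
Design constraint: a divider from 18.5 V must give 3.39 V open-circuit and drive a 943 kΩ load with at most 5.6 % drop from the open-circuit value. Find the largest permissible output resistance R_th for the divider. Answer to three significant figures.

R_th ≤ 55.9 kΩ

Loading drop = R_th/(R_th + R_L) ≤ 0.0560, so R_th ≤ R_L · ε/(1−ε) = 943 kΩ × 0.0560/0.9440 = 55.9 kΩ.
(Any R1, R2 with R2/(R1+R2) = 0.183 and R1‖R2 ≤ 55.9 kΩ will meet the spec.)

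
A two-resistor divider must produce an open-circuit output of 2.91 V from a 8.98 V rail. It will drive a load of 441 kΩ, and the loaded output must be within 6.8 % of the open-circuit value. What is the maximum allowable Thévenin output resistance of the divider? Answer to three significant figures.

Loading drop = R_th/(R_th + R_L) ≤ 0.0680, so R_th ≤ R_L · ε/(1−ε) = 441 kΩ × 0.0680/0.9320 = 32.2 kΩ.
(Any R1, R2 with R2/(R1+R2) = 0.324 and R1‖R2 ≤ 32.2 kΩ will meet the spec.)

R_th ≤ 32.2 kΩ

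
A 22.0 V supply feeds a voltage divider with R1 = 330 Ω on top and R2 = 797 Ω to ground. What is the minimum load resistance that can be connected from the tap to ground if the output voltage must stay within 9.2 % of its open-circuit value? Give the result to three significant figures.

R_L(min) ≈ 2.30 kΩ

Output resistance R_th = R1‖R2 = (330 × 797)/1127 = 233.4 Ω.
The fractional drop is R_th/(R_th + R_L); requiring this ≤ 0.0920 gives R_L ≥ R_th(1/0.0920 − 1) = 233.4 × 9.870 = 2.30 kΩ.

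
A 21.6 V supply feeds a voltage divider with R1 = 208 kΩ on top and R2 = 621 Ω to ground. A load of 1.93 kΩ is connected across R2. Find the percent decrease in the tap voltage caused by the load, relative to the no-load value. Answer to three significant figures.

24.3 %

Unloaded V = 21.6 × 621/208600 = 0.06430 V.
Loaded: R2‖R_L = 469.8 Ω, giving V = 21.6 × 469.8/208500 = 0.04868 V.
Drop = (0.06430 − 0.04868) / 0.06430 = 24.3 %.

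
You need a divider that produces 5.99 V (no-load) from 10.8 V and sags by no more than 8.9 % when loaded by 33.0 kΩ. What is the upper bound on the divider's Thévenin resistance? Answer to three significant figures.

Loading drop = R_th/(R_th + R_L) ≤ 0.0890, so R_th ≤ R_L · ε/(1−ε) = 33.0 kΩ × 0.0890/0.9110 = 3.22 kΩ.
(Any R1, R2 with R2/(R1+R2) = 0.555 and R1‖R2 ≤ 3.22 kΩ will meet the spec.)

R_th ≤ 3.22 kΩ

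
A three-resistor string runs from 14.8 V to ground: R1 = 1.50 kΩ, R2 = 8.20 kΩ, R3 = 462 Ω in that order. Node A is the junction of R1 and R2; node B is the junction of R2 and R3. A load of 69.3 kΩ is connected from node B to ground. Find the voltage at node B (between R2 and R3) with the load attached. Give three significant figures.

V ≈ 0.669 V

At node B, R3 is in parallel with the load: R3‖R_L = 458.9 Ω.
Below node A the resistance is R2 + (R3‖R_L) = 8659 Ω, so V_A = 14.8 × 8659/10160 = 12.61 V.
Then V_B = V_A × (R3‖R_L)/(R2 + R3‖R_L) = 12.61 × 458.9/8659 = 0.669 V.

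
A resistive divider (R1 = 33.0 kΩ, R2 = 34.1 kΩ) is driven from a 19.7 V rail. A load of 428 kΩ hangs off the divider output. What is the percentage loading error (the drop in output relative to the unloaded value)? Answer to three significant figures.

The divider's output (Thévenin) resistance is R1‖R2 = 16.77 kΩ.
Fractional drop under load = R_th/(R_th + R_L) = 16.77 / (16.77 + 428) = 0.03771.
So the output falls by 3.77 %.

3.77 %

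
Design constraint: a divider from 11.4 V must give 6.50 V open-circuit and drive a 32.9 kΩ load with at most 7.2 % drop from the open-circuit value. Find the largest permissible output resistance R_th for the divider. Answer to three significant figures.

R_th ≤ 2.55 kΩ

Loading drop = R_th/(R_th + R_L) ≤ 0.0720, so R_th ≤ R_L · ε/(1−ε) = 32.9 kΩ × 0.0720/0.9280 = 2.55 kΩ.
(Any R1, R2 with R2/(R1+R2) = 0.570 and R1‖R2 ≤ 2.55 kΩ will meet the spec.)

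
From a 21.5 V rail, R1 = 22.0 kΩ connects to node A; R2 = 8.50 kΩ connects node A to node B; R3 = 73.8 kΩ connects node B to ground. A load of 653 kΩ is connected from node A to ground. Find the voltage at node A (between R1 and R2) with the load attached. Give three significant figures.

Below node A the series string R2+R3 = 82.30 kΩ sits in parallel with the 653 kΩ load: 73.09 kΩ.
V_A = 21.5 × 73.09/(22.0 + 73.09) = 16.5 V.

V ≈ 16.5 V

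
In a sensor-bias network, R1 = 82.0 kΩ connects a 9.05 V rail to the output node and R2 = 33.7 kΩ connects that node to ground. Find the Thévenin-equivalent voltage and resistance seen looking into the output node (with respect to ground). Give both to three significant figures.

V_th is the open-circuit tap voltage: 9.05 × 33.7/(82.0 + 33.7) = 2.64 V.
With the supply zeroed, R1 and R2 appear in parallel from the tap: R_th = R1‖R2 = (82.0 × 33.7)/115.7 = 23.9 kΩ.

V_th = 2.64 V, R_th = 23.9 kΩ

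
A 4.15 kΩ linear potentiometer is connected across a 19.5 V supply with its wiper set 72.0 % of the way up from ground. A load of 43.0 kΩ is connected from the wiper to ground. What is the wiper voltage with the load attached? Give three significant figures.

V ≈ 13.8 V

The wiper splits the pot into (1−α)R = 1.162 kΩ above and αR = 2.988 kΩ below.
Lower section ‖ load = 2.794 kΩ.
V_wiper = 19.5 × 2.794/(1.162 + 2.794) = 13.8 V.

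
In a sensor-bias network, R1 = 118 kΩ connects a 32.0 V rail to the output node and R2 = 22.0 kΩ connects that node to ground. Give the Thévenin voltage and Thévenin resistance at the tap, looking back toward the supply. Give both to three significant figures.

V_th = 5.03 V, R_th = 18.5 kΩ

V_th is the open-circuit tap voltage: 32.0 × 22.0/(118 + 22.0) = 5.03 V.
With the supply zeroed, R1 and R2 appear in parallel from the tap: R_th = R1‖R2 = (118 × 22.0)/140.0 = 18.5 kΩ.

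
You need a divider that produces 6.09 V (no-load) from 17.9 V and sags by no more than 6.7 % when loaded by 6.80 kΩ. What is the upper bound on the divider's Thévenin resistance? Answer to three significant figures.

Loading drop = R_th/(R_th + R_L) ≤ 0.0670, so R_th ≤ R_L · ε/(1−ε) = 6.80 kΩ × 0.0670/0.9330 = 488 Ω.

R_th ≤ 488 Ω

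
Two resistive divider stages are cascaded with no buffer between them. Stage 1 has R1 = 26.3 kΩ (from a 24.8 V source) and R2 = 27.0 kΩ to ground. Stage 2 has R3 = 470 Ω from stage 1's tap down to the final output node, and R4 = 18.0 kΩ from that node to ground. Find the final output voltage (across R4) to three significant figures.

Stage 2 presents R3+R4 = 18470 Ω as a load on stage 1's tap.
Stage 1's lower leg becomes R2‖(R3+R4) = 10970 Ω, so V_mid = 24.8 × 10970/37270 = 7.298 V.
Stage 2 is itself unloaded: V_out = V_mid × R4/(R3+R4) = 7.298 × 18000/18470 = 7.11 V.

V_out ≈ 7.11 V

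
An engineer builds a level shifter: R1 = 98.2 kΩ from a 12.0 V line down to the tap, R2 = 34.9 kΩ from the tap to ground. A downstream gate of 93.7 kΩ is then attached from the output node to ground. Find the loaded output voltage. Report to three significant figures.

The load sits in parallel with R2: R2‖R_L = (34.9 × 93.7) / (34.9 + 93.7) = 25.43 kΩ.
V_out = 12.0 × 25.43 / (98.2 + 25.43) = 12.0 × 25.43/123.6 = 2.47 V.
(Unloaded it would have been 3.15 V.)

V_out ≈ 2.47 V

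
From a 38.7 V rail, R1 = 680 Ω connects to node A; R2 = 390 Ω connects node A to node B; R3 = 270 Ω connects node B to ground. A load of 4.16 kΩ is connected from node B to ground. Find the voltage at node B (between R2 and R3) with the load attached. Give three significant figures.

At node B, R3 is in parallel with the load: R3‖R_L = 253.5 Ω.
Below node A the resistance is R2 + (R3‖R_L) = 643.5 Ω, so V_A = 38.7 × 643.5/1324 = 18.82 V.
Then V_B = V_A × (R3‖R_L)/(R2 + R3‖R_L) = 18.82 × 253.5/643.5 = 7.41 V.

V ≈ 7.41 V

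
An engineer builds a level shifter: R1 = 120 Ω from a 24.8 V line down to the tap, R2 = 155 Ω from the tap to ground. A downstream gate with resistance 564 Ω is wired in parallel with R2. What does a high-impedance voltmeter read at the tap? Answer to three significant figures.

The load sits in parallel with R2: R2‖R_L = (155 × 564) / (155 + 564) = 121.6 Ω.
V_out = 24.8 × 121.6 / (120 + 121.6) = 24.8 × 121.6/241.6 = 12.5 V.

V_out ≈ 12.5 V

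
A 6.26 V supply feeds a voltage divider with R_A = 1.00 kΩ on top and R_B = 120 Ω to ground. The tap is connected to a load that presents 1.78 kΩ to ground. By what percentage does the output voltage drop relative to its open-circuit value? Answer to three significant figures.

The divider's output (Thévenin) resistance is R_A‖R_B = 107.1 Ω.
Fractional drop under load = R_th/(R_th + R_L) = 107.1 / (107.1 + 1780) = 0.05678.
So the output falls by 5.68 %.

5.68 %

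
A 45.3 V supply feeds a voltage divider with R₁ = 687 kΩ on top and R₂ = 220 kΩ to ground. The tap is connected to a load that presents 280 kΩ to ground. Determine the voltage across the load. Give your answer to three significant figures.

The load sits in parallel with R₂: R₂‖R_L = (220 × 280) / (220 + 280) = 123.2 kΩ.
V_out = 45.3 × 123.2 / (687 + 123.2) = 45.3 × 123.2/810.2 = 6.89 V.

V_out ≈ 6.89 V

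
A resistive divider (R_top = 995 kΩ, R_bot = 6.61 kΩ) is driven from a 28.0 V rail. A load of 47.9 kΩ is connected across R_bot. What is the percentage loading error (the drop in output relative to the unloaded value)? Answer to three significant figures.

12.1 %

The divider's output (Thévenin) resistance is R_top‖R_bot = 6.566 kΩ.
Fractional drop under load = R_th/(R_th + R_L) = 6.566 / (6.566 + 47.9) = 0.1206.
So the output falls by 12.1 %.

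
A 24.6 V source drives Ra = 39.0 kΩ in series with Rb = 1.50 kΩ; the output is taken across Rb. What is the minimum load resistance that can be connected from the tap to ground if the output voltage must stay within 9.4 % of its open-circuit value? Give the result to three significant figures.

Output resistance R_th = Ra‖Rb = (39.0 × 1.50)/40.50 = 1.444 kΩ.
The fractional drop is R_th/(R_th + R_L); requiring this ≤ 0.0940 gives R_L ≥ R_th(1/0.0940 − 1) = 1.444 × 9.638 = 13.9 kΩ.

R_L(min) ≈ 13.9 kΩ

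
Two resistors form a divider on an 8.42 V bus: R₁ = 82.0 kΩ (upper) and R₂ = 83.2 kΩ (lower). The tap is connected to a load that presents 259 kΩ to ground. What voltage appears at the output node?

The load sits in parallel with R₂: R₂‖R_L = (83.2 × 259) / (83.2 + 259) = 62.97 kΩ.
V_out = 8.42 × 62.97 / (82.0 + 62.97) = 8.42 × 62.97/145.0 = 3.66 V.

V_out ≈ 3.66 V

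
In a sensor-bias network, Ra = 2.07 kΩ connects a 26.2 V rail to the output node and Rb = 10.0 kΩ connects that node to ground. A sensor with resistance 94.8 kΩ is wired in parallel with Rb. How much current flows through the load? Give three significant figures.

I_L ≈ 0.225 mA

Rb‖R_L = 9.046 kΩ; V_out = 26.2 × 9.046/11.12 = 21.32 V.
I_L = V_out / R_L = 21.32 / 94.8 kΩ = 0.225 mA.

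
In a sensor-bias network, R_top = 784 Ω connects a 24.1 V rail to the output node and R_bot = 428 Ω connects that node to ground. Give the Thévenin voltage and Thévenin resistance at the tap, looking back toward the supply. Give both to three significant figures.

V_th = 8.51 V, R_th = 277 Ω

V_th is the open-circuit tap voltage: 24.1 × 428/(784 + 428) = 8.51 V.
With the supply zeroed, R_top and R_bot appear in parallel from the tap: R_th = R_top‖R_bot = (784 × 428)/1212 = 277 Ω.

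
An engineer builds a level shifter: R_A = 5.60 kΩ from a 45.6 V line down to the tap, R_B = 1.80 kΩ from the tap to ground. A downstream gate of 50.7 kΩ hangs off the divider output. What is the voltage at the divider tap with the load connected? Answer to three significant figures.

V_out ≈ 10.8 V

The load sits in parallel with R_B: R_B‖R_L = (1.80 × 50.7) / (1.80 + 50.7) = 1.738 kΩ.
V_out = 45.6 × 1.738 / (5.60 + 1.738) = 45.6 × 1.738/7.338 = 10.8 V.
(Unloaded it would have been 11.1 V.)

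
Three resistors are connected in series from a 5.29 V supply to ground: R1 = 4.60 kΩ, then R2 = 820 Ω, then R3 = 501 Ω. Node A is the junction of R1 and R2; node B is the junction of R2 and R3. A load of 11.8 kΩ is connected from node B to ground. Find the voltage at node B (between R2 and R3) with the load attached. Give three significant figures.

At node B, R3 is in parallel with the load: R3‖R_L = 480.6 Ω.
Below node A the resistance is R2 + (R3‖R_L) = 1301 Ω, so V_A = 5.29 × 1301/5901 = 1.166 V.
Then V_B = V_A × (R3‖R_L)/(R2 + R3‖R_L) = 1.166 × 480.6/1301 = 0.431 V.

V ≈ 0.431 V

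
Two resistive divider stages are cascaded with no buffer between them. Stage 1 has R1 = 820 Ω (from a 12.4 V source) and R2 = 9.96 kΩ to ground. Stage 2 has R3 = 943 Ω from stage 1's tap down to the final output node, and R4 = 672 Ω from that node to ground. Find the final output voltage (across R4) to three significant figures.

Stage 2 presents R3+R4 = 1615 Ω as a load on stage 1's tap.
Stage 1's lower leg becomes R2‖(R3+R4) = 1390 Ω, so V_mid = 12.4 × 1390/2210 = 7.798 V.
Stage 2 is itself unloaded: V_out = V_mid × R4/(R3+R4) = 7.798 × 672/1615 = 3.24 V.

V_out ≈ 3.24 V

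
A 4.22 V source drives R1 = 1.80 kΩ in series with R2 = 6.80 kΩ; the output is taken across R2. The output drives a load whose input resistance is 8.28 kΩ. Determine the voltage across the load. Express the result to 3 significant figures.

V_out ≈ 2.85 V

The load sits in parallel with R2: R2‖R_L = (6.80 × 8.28) / (6.80 + 8.28) = 3.734 kΩ.
V_out = 4.22 × 3.734 / (1.80 + 3.734) = 4.22 × 3.734/5.534 = 2.85 V.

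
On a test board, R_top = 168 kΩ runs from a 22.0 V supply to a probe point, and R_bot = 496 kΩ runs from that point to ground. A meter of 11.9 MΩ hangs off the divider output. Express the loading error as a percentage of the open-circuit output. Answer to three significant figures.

The divider's output (Thévenin) resistance is R_top‖R_bot = 125.5 kΩ.
Fractional drop under load = R_th/(R_th + R_L) = 125.5 / (125.5 + 11900) = 0.01044.
So the output falls by 1.04 %.

1.04 %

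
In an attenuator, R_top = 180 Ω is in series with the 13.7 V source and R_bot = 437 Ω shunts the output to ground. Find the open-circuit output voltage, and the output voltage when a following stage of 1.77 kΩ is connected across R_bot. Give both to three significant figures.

Unloaded: 9.70 V; loaded: 9.05 V

Open-circuit: V = 13.7 × 437/(180 + 437) = 9.70 V.
With the load, R_bot becomes R_bot‖R_L = 350.5 Ω, so V = 13.7 × 350.5/530.5 = 9.05 V.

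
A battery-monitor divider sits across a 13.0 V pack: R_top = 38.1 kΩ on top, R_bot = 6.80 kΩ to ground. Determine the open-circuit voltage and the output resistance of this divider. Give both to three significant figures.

V_th = 1.97 V, R_th = 5.77 kΩ

V_th is the open-circuit tap voltage: 13.0 × 6.80/(38.1 + 6.80) = 1.97 V.
With the supply zeroed, R_top and R_bot appear in parallel from the tap: R_th = R_top‖R_bot = (38.1 × 6.80)/44.90 = 5.77 kΩ.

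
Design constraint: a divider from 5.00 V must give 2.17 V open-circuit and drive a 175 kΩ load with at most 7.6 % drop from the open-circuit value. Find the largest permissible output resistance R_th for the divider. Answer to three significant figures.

R_th ≤ 14.4 kΩ

Loading drop = R_th/(R_th + R_L) ≤ 0.0760, so R_th ≤ R_L · ε/(1−ε) = 175 kΩ × 0.0760/0.9240 = 14.4 kΩ.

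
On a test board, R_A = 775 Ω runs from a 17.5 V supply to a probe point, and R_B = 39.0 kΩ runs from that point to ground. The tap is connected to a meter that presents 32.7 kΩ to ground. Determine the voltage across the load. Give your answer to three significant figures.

The load sits in parallel with R_B: R_B‖R_L = (39000 × 32700) / (39000 + 32700) = 17790 Ω.
V_out = 17.5 × 17790 / (775 + 17790) = 17.5 × 17790/18560 = 16.8 V.

V_out ≈ 16.8 V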